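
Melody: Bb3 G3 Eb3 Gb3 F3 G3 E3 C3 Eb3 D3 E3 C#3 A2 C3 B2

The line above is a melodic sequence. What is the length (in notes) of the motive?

Try groups of 5 (3 cells in 15 notes):
Bb3 G3 Eb3 Gb3 F3 | G3 E3 C3 Eb3 D3 | E3 C#3 A2 C3 B2
Every group is a transposition down a 3rd of the one before; no shorter unit works.

5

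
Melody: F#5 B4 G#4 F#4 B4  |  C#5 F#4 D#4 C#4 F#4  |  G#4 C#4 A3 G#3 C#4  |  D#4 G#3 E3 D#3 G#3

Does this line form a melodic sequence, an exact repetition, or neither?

sequence

Each 5-note cell is the previous one transposed down a 4th.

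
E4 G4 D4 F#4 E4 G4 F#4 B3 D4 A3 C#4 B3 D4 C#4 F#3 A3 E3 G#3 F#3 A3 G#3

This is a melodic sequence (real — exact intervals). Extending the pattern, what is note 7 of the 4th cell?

D#3

With 7-note cells, note 7 of each statement runs F#4, C#4, G#3.
From G#3, down a 4th gives D#3.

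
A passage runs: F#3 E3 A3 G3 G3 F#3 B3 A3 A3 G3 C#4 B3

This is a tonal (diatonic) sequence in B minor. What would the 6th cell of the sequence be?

D4 C#4 F#4 E4

The 4-note cells begin on F#3, G3, A3 — each up a 2nd from the last.
Carrying on: B3 → C#4 → D4.
Statement 6 starts on D4 and keeps the same diatonic contour: D4 C#4 F#4 E4.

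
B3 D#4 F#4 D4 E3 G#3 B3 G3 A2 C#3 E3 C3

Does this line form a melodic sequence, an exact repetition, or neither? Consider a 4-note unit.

Each 4-note cell is the previous one transposed down a 5th.

sequence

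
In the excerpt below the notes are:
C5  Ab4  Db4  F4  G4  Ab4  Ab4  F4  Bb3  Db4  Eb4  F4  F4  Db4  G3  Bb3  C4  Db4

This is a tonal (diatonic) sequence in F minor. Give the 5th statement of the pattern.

Unit = 6 notes; the statements start on C5, Ab4, F4, moving down a 3rd each time.
Extending down a 3rd: Db4 → Bb3.
From Bb3 the diatonic shape gives Bb3 G3 C3 Eb3 F3 G3.

Bb3 G3 C3 Eb3 F3 G3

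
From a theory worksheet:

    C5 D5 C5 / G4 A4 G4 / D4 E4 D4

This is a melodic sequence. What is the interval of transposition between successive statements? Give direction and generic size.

Unit = 3 notes; the statements start on C5, G4, D4, moving down a 4th each time.
From C5 to G4: down a 4th.

down a 4th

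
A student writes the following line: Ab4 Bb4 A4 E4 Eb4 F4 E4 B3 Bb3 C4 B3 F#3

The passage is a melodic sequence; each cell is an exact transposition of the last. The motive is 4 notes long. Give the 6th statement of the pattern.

Taking 4-note groups, the heads are Ab4, Eb4, Bb3: the pattern moves down a 4th.
Carrying on: F3 → C3 → G2.
Statement 6 starts on G2 and keeps the same exact contour: G2 A2 G#2 D#2.

G2 A2 G#2 D#2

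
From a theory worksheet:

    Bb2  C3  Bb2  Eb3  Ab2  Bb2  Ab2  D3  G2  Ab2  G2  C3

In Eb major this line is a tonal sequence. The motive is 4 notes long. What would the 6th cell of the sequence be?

D2 Eb2 D2 G2

The 4-note cells begin on Bb2, Ab2, G2 — each down a 2nd from the last.
Carrying on: F2 → Eb2 → D2.
Statement 6 starts on D2 and keeps the same diatonic contour: D2 Eb2 D2 G2.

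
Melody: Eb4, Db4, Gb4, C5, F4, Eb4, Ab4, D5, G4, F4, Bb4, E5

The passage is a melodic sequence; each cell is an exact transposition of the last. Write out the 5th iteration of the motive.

B4 A4 D5 G#5

Unit = 4 notes; the statements start on Eb4, F4, G4, moving up a 2nd each time.
Extending up a 2nd: A4 → B4.
From B4 the exact shape gives B4 A4 D5 G#5.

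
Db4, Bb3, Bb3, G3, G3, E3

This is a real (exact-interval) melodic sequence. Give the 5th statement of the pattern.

The 2-note cells begin on Db4, Bb3, G3 — each down a 3rd from the last.
Extending down a 3rd: E3 → C#3.
Statement 5 starts on C#3 and keeps the same exact contour: C#3 A#2.

C#3 A#2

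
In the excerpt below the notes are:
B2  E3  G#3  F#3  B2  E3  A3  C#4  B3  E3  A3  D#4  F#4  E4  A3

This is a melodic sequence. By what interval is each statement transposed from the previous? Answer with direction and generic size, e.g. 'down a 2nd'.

With a 5-note motive the entries are B2, E3, A3, each up a 4th from the previous.
B2 to E3 is up a 4th.

up a 4th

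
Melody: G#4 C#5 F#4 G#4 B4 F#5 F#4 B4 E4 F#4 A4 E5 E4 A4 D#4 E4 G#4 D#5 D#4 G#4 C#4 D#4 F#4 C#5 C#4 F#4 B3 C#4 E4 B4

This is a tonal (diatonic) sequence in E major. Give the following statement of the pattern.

With a 6-note motive the entries are G#4, F#4, E4, D#4, C#4, each down a 2nd from the previous.
Statement 6 starts on B3 and keeps the same diatonic contour: B3 E4 A3 B3 D#4 A4.

B3 E4 A3 B3 D#4 A4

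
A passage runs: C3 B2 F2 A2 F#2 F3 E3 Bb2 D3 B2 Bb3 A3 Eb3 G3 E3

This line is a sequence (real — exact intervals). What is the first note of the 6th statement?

With a 5-note motive the entries are C3, F3, Bb3, each up a 4th from the previous.
Extending the heads up a 4th: Eb4 → Ab4 → Db5.

Db5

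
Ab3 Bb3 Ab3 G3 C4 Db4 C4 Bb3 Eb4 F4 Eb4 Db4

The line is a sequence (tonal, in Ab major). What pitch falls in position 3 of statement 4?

Grouping in 4s, the 3rd note of each cell is Ab3, C4, Eb4.
One more up a 3rd gives G4.

G4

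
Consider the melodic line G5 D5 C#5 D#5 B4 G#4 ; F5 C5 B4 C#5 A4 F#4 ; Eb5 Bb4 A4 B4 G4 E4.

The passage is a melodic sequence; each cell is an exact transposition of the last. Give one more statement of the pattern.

Taking 6-note groups, the heads are G5, F5, Eb5: the pattern moves down a 2nd.
So cell 4 is Db5 Ab4 G4 A4 F4 D4.

Db5 Ab4 G4 A4 F4 D4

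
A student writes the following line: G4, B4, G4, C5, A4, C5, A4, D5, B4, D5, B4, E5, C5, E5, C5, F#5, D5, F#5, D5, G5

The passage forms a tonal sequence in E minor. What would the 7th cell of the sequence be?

F#5 A5 F#5 B5

Taking 4-note groups, the heads are G4, A4, B4, C5, D5: the pattern moves up a 2nd.
Carrying on: E5 → F#5.
Statement 7 starts on F#5 and keeps the same diatonic contour: F#5 A5 F#5 B5.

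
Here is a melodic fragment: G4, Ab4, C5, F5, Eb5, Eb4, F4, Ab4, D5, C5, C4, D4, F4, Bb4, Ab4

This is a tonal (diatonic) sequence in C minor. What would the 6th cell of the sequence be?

D3 Eb3 G3 C4 Bb3

Unit = 5 notes; the statements start on G4, Eb4, C4, moving down a 3rd each time.
Extending down a 3rd: Ab3 → F3 → D3.
So cell 6 is D3 Eb3 G3 C4 Bb3.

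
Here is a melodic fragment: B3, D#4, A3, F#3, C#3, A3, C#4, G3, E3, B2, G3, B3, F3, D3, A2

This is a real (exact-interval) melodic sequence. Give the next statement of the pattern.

F3 A3 Eb3 C3 G2

Unit = 5 notes; the statements start on B3, A3, G3, moving down a 2nd each time.
Statement 4 starts on F3 and keeps the same exact contour: F3 A3 Eb3 C3 G2.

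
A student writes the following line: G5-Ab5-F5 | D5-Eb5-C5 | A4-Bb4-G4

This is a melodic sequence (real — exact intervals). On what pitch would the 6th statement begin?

F#3

The 3-note cells begin on G5, D5, A4 — each down a 4th from the last.
Continuing: E4 → B3 → F#3. Statement 6 starts on F#3.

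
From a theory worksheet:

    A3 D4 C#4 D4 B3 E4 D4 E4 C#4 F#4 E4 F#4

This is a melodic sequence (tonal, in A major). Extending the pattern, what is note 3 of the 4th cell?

With 4-note cells, note 3 of each statement runs C#4, D4, E4.
Each moves up a 2nd; the next is F#4.

F#4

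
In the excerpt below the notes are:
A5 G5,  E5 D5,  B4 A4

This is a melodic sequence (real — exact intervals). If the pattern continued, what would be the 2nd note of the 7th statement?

C#3

With 2-note cells, note 2 of each statement runs G5, D5, A4.
Extending down a 4th: E4 → B3 → F#3 → C#3.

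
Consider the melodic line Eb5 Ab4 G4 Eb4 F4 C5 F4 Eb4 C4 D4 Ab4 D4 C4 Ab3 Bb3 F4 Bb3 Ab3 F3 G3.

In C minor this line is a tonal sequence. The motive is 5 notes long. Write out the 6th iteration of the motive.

With a 5-note motive the entries are Eb5, C5, Ab4, F4, each down a 3rd from the previous.
Continuing the starts: D4 → Bb3.
Statement 6 starts on Bb3 and keeps the same diatonic contour: Bb3 Eb3 D3 Bb2 C3.

Bb3 Eb3 D3 Bb2 C3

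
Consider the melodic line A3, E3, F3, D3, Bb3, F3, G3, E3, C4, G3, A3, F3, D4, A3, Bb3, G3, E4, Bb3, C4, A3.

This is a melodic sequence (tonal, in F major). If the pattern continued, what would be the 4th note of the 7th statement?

C4

With 4-note cells, note 4 of each statement runs D3, E3, F3, G3, A3.
Each moves up a 2nd. Continuing: Bb3 → C4.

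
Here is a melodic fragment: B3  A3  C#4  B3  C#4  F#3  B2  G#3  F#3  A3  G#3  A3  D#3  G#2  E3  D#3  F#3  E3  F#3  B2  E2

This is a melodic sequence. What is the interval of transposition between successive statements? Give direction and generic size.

down a 3rd

With a 7-note motive the entries are B3, G#3, E3, each down a 3rd from the previous.
B3 to G#3 is down a 3rd.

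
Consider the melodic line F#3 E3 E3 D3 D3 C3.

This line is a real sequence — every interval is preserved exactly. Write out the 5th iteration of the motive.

Taking 2-note groups, the heads are F#3, E3, D3: the pattern moves down a 2nd.
Continuing the starts: C3 → Bb2.
From Bb2 the exact shape gives Bb2 Ab2.

Bb2 Ab2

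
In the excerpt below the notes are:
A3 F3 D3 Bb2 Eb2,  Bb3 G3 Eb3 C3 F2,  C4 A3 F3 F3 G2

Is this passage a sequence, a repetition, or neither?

Note 4 of cell 3 is F3; if this were a sequence it would be D3. No unit length gives a consistent transposition pattern.

neither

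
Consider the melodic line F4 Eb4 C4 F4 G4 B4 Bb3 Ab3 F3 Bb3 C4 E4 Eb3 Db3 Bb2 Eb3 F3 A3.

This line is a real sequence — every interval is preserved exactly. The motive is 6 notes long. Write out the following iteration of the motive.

Taking 6-note groups, the heads are F4, Bb3, Eb3: the pattern moves down a 5th.
From Ab2 the exact shape gives Ab2 Gb2 Eb2 Ab2 Bb2 D3.

Ab2 Gb2 Eb2 Ab2 Bb2 D3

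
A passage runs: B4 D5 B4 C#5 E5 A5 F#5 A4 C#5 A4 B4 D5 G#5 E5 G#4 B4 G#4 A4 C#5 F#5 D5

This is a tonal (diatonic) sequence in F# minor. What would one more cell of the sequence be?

The 7-note cells begin on B4, A4, G#4 — each down a 2nd from the last.
So cell 4 is F#4 A4 F#4 G#4 B4 E5 C#5.

F#4 A4 F#4 G#4 B4 E5 C#5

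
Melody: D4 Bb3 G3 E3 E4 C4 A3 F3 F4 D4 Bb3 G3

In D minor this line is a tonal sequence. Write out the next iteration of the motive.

Unit = 4 notes; the statements start on D4, E4, F4, moving up a 2nd each time.
Statement 4 starts on G4 and keeps the same diatonic contour: G4 E4 C4 A3.

G4 E4 C4 A3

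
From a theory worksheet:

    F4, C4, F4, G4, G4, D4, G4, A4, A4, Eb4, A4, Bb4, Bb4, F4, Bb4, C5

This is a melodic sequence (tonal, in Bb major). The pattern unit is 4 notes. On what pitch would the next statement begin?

Unit = 4 notes; the statements start on F4, G4, A4, Bb4, moving up a 2nd each time.
One more step up a 2nd gives C5.

C5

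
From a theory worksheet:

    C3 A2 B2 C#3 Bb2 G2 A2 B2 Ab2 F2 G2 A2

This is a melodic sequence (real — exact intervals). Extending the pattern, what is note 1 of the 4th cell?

Gb2

With 4-note cells, note 1 of each statement runs C3, Bb2, Ab2.
From Ab2, down a 2nd gives Gb2.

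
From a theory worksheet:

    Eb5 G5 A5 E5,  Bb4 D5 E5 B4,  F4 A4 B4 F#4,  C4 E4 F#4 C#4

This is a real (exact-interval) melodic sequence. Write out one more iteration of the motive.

The 4-note cells begin on Eb5, Bb4, F4, C4 — each down a 4th from the last.
From G3 the exact shape gives G3 B3 C#4 G#3.

G3 B3 C#4 G#3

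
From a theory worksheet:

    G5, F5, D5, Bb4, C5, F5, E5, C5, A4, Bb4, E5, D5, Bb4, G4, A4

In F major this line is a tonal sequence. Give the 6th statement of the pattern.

Taking 5-note groups, the heads are G5, F5, E5: the pattern moves down a 2nd.
Carrying on: D5 → C5 → Bb4.
So cell 6 is Bb4 A4 F4 D4 E4.

Bb4 A4 F4 D4 E4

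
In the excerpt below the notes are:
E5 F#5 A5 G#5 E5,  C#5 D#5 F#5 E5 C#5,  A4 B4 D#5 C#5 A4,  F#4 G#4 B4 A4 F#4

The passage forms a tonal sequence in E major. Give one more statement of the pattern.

Taking 5-note groups, the heads are E5, C#5, A4, F#4: the pattern moves down a 3rd.
So cell 5 is D#4 E4 G#4 F#4 D#4.

D#4 E4 G#4 F#4 D#4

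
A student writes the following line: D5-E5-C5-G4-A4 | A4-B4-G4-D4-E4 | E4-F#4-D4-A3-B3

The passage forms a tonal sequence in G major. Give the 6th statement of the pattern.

Unit = 5 notes; the statements start on D5, A4, E4, moving down a 4th each time.
Extending down a 4th: B3 → F#3 → C3.
From C3 the diatonic shape gives C3 D3 B2 F#2 G2.

C3 D3 B2 F#2 G2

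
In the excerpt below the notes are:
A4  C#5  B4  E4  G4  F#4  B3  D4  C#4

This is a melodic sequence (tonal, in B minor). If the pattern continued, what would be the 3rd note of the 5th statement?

D3

With 3-note cells, note 3 of each statement runs B4, F#4, C#4.
Each moves down a 4th. Continuing: G3 → D3.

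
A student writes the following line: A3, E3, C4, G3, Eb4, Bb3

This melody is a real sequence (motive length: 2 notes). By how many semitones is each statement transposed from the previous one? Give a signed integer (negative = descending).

3

Taking 2-note groups, the heads are A3, C4, Eb4: the pattern moves up a 3rd.
A3 to C4 spans +3 semitones.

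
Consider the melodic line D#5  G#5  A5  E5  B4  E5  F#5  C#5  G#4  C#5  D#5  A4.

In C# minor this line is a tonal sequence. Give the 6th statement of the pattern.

A3 D#4 E4 B3

Unit = 4 notes; the statements start on D#5, B4, G#4, moving down a 3rd each time.
Continuing the starts: E4 → C#4 → A3.
So cell 6 is A3 D#4 E4 B3.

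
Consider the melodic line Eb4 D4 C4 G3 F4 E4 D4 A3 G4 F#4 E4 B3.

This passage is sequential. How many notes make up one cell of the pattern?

There are 12 notes; a 4-note unit gives 3 cells:
Eb4 D4 C4 G3 | F4 E4 D4 A3 | G4 F#4 E4 B3
Each cell is the previous one up a 2nd — so the unit is 4 notes.

4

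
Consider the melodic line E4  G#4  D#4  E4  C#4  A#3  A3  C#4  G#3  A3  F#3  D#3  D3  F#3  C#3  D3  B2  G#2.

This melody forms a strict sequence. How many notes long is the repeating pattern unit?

18 notes total. Splitting into 3 groups of 6:
E4 G#4 D#4 E4 C#4 A#3 | A3 C#4 G#3 A3 F#3 D#3 | D3 F#3 C#3 D3 B2 G#2
Each cell is the previous one down a 5th — so the unit is 6 notes.

6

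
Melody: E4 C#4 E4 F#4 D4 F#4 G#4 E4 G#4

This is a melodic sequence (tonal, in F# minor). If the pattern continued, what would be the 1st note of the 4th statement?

A4

With 3-note cells, note 1 of each statement runs E4, F#4, G#4.
One more up a 2nd gives A4.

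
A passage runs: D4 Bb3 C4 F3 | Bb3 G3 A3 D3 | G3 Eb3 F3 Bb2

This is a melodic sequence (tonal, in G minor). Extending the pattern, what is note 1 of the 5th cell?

Grouping in 4s, the 1st note of each cell is D4, Bb3, G3.
Carrying that down a 3rd forward: Eb3 → C3.

C3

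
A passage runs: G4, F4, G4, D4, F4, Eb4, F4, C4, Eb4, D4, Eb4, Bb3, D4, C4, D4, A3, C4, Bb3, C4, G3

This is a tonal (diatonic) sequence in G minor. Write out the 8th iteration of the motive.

G3 F3 G3 D3

Taking 4-note groups, the heads are G4, F4, Eb4, D4, C4: the pattern moves down a 2nd.
Carrying on: Bb3 → A3 → G3.
From G3 the diatonic shape gives G3 F3 G3 D3.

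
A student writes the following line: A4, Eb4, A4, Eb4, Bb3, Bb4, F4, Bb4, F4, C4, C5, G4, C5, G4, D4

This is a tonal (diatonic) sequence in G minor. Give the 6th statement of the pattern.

Taking 5-note groups, the heads are A4, Bb4, C5: the pattern moves up a 2nd.
Carrying on: D5 → Eb5 → F5.
Statement 6 starts on F5 and keeps the same diatonic contour: F5 C5 F5 C5 G4.

F5 C5 F5 C5 G4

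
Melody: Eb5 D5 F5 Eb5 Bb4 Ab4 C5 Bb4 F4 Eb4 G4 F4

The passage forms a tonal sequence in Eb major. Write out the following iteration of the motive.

Taking 4-note groups, the heads are Eb5, Bb4, F4: the pattern moves down a 4th.
From C4 the diatonic shape gives C4 Bb3 D4 C4.

C4 Bb3 D4 C4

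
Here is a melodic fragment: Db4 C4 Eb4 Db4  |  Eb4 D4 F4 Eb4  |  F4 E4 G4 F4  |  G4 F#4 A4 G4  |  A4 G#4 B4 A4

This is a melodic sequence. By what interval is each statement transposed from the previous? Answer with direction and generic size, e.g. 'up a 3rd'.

Unit = 4 notes; the statements start on Db4, Eb4, F4, G4, A4, moving up a 2nd each time.
Db4 to Eb4 is up a 2nd.

up a 2nd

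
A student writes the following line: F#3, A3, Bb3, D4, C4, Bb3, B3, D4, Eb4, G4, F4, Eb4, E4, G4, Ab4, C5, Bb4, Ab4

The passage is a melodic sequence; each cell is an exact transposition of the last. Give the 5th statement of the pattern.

Taking 6-note groups, the heads are F#3, B3, E4: the pattern moves up a 4th.
Extending up a 4th: A4 → D5.
So cell 5 is D5 F5 Gb5 Bb5 Ab5 Gb5.

D5 F5 Gb5 Bb5 Ab5 Gb5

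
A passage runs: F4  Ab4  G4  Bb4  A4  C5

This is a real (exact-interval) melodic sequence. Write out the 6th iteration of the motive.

D#5 F#5

Unit = 2 notes; the statements start on F4, G4, A4, moving up a 2nd each time.
Continuing the starts: B4 → C#5 → D#5.
Statement 6 starts on D#5 and keeps the same exact contour: D#5 F#5.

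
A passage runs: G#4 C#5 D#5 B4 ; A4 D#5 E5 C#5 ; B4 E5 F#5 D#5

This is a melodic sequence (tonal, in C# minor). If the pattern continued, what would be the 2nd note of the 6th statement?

With 4-note cells, note 2 of each statement runs C#5, D#5, E5.
Extending up a 2nd: F#5 → G#5 → A5.

A5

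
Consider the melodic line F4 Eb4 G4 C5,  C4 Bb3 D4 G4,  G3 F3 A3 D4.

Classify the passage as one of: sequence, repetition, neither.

Each 4-note cell is the previous one transposed down a 4th.

sequence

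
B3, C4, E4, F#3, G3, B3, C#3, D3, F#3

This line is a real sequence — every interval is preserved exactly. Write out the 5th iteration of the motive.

D#2 E2 G#2

Taking 3-note groups, the heads are B3, F#3, C#3: the pattern moves down a 4th.
Carrying on: G#2 → D#2.
From D#2 the exact shape gives D#2 E2 G#2.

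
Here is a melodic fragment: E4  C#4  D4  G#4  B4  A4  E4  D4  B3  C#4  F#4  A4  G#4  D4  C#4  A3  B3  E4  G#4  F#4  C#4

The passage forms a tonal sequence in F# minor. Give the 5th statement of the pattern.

With a 7-note motive the entries are E4, D4, C#4, each down a 2nd from the previous.
Continuing the starts: B3 → A3.
So cell 5 is A3 F#3 G#3 C#4 E4 D4 A3.

A3 F#3 G#3 C#4 E4 D4 A3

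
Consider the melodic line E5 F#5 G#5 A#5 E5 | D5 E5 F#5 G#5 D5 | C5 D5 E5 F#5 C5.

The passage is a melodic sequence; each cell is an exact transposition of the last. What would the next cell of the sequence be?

Unit = 5 notes; the statements start on E5, D5, C5, moving down a 2nd each time.
Statement 4 starts on Bb4 and keeps the same exact contour: Bb4 C5 D5 E5 Bb4.

Bb4 C5 D5 E5 Bb4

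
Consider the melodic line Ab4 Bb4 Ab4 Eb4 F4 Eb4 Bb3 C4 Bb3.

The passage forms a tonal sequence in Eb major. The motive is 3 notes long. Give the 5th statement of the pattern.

C3 D3 C3

Taking 3-note groups, the heads are Ab4, Eb4, Bb3: the pattern moves down a 4th.
Continuing the starts: F3 → C3.
Statement 5 starts on C3 and keeps the same diatonic contour: C3 D3 C3.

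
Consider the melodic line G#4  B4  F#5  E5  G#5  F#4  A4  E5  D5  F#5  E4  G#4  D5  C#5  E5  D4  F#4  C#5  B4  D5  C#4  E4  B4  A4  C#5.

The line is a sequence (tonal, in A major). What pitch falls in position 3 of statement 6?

Grouping in 5s, the 3rd note of each cell is F#5, E5, D5, C#5, B4.
From B4, down a 2nd gives A4.

A4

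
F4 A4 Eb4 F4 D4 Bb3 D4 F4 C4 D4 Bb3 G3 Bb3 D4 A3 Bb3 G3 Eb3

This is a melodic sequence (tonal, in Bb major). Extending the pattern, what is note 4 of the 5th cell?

Eb3

The unit is 6 notes. Position-4 pitches of the 3 shown cells: F4, D4, Bb3.
Each moves down a 3rd. Continuing: G3 → Eb3.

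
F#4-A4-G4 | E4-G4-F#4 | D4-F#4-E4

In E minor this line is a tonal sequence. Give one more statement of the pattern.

C4 E4 D4

Unit = 3 notes; the statements start on F#4, E4, D4, moving down a 2nd each time.
From C4 the diatonic shape gives C4 E4 D4.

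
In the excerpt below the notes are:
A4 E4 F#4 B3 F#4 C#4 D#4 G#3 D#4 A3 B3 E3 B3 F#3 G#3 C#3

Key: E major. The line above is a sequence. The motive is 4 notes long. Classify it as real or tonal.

tonal

Every note is diatonic to E major.
Cell 1 has -5 semitones from note 1 to 2, but cell 3 has -6 — the interval quality changes while the contour stays the same, which is the hallmark of a tonal sequence.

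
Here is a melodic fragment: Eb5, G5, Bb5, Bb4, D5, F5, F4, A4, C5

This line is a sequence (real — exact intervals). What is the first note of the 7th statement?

Taking 3-note groups, the heads are Eb5, Bb4, F4: the pattern moves down a 4th.
Extending the heads down a 4th: C4 → G3 → D3 → A2.

A2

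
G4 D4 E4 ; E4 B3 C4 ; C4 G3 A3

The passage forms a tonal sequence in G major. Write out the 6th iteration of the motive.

D3 A2 B2

The 3-note cells begin on G4, E4, C4 — each down a 3rd from the last.
Continuing the starts: A3 → F#3 → D3.
From D3 the diatonic shape gives D3 A2 B2.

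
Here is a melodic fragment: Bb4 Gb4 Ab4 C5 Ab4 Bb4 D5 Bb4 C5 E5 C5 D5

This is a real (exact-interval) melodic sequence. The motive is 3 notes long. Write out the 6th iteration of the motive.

G#5 E5 F#5

Unit = 3 notes; the statements start on Bb4, C5, D5, E5, moving up a 2nd each time.
Carrying on: F#5 → G#5.
Statement 6 starts on G#5 and keeps the same exact contour: G#5 E5 F#5.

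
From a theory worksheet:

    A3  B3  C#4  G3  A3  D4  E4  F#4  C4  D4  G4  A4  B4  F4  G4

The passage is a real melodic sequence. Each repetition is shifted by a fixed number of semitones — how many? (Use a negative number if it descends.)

5

Taking 5-note groups, the heads are A3, D4, G4: the pattern moves up a 4th.
A3→D4 is 62 − 57 = 5 semitones.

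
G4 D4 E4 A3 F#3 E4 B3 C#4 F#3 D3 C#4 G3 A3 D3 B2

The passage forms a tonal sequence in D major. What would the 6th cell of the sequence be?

Taking 5-note groups, the heads are G4, E4, C#4: the pattern moves down a 3rd.
Carrying on: A3 → F#3 → D3.
Statement 6 starts on D3 and keeps the same diatonic contour: D3 A2 B2 E2 C#2.

D3 A2 B2 E2 C#2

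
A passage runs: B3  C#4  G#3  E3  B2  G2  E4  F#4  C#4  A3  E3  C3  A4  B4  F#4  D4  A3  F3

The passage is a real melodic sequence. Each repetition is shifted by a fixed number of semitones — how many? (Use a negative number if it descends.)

5

The 6-note cells begin on B3, E4, A4 — each up a 4th from the last.
B3 to E4 spans +5 semitones.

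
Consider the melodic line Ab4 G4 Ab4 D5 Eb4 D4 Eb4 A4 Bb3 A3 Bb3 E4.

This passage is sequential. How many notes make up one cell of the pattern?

4

Try groups of 4 (3 cells in 12 notes):
Ab4 G4 Ab4 D5 | Eb4 D4 Eb4 A4 | Bb3 A3 Bb3 E4
Each cell is the previous one down a 4th — so the unit is 4 notes.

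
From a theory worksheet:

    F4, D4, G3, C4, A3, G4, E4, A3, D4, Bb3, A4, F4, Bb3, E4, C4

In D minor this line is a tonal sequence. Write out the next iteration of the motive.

Bb4 G4 C4 F4 D4

With a 5-note motive the entries are F4, G4, A4, each up a 2nd from the previous.
From Bb4 the diatonic shape gives Bb4 G4 C4 F4 D4.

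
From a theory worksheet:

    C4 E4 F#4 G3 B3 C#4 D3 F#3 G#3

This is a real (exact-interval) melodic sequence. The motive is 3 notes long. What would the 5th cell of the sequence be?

E2 G#2 A#2

Taking 3-note groups, the heads are C4, G3, D3: the pattern moves down a 4th.
Carrying on: A2 → E2.
From E2 the exact shape gives E2 G#2 A#2.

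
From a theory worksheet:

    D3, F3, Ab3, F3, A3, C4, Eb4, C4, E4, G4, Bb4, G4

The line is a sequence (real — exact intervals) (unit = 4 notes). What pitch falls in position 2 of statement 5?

With 4-note cells, note 2 of each statement runs F3, C4, G4.
Each moves up a 5th. Continuing: D5 → A5.

A5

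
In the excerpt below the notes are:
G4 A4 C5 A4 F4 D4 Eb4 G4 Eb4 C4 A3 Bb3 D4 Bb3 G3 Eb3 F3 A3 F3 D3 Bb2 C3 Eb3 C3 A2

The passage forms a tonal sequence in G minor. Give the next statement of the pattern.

With a 5-note motive the entries are G4, D4, A3, Eb3, Bb2, each down a 4th from the previous.
So cell 6 is F2 G2 Bb2 G2 Eb2.

F2 G2 Bb2 G2 Eb2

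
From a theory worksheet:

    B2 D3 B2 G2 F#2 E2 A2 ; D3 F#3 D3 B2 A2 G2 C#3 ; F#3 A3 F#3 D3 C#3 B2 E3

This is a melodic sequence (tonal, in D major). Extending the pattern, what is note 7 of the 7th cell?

The unit is 7 notes. Position-7 pitches of the 3 shown cells: A2, C#3, E3.
Carrying that up a 3rd forward: G3 → B3 → D4 → F#4.

F#4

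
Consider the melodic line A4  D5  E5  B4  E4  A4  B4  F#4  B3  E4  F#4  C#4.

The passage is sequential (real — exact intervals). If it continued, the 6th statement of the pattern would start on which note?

Unit = 4 notes; the statements start on A4, E4, B3, moving down a 4th each time.
Extending the heads down a 4th: F#3 → C#3 → G#2.

G#2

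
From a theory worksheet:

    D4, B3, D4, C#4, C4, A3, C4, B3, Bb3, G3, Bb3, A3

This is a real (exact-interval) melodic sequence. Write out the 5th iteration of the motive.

Gb3 Eb3 Gb3 F3

The 4-note cells begin on D4, C4, Bb3 — each down a 2nd from the last.
Carrying on: Ab3 → Gb3.
So cell 5 is Gb3 Eb3 Gb3 F3.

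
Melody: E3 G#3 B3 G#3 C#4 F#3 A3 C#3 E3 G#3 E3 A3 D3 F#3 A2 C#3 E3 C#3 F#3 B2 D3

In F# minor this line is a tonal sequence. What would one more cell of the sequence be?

With a 7-note motive the entries are E3, C#3, A2, each down a 3rd from the previous.
Statement 4 starts on F#2 and keeps the same diatonic contour: F#2 A2 C#3 A2 D3 G#2 B2.

F#2 A2 C#3 A2 D3 G#2 B2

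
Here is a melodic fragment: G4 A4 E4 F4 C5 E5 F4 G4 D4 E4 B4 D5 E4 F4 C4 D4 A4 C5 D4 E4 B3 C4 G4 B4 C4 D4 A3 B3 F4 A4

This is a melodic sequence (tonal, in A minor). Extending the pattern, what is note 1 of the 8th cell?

G3

The unit is 6 notes. Position-1 pitches of the 5 shown cells: G4, F4, E4, D4, C4.
Extending down a 2nd: B3 → A3 → G3.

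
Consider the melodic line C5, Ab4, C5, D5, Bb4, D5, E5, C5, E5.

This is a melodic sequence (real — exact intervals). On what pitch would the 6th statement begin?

The 3-note cells begin on C5, D5, E5 — each up a 2nd from the last.
Extending the heads up a 2nd: F#5 → G#5 → A#5.

A#5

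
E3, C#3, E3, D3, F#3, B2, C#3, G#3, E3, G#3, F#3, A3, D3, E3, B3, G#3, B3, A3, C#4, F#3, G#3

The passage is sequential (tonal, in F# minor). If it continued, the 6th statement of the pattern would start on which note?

A4

The 7-note cells begin on E3, G#3, B3 — each up a 3rd from the last.
Extending the heads up a 3rd: D4 → F#4 → A4.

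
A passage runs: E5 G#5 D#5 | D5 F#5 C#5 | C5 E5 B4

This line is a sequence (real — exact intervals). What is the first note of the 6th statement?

Gb4

Unit = 3 notes; the statements start on E5, D5, C5, moving down a 2nd each time.
Continuing: Bb4 → Ab4 → Gb4. Statement 6 starts on Gb4.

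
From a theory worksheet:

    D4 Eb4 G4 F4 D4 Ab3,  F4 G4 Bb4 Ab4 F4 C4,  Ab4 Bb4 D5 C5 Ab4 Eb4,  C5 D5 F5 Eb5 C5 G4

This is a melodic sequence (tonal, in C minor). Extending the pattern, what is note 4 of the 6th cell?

The unit is 6 notes. Position-4 pitches of the 4 shown cells: F4, Ab4, C5, Eb5.
Each moves up a 3rd. Continuing: G5 → Bb5.

Bb5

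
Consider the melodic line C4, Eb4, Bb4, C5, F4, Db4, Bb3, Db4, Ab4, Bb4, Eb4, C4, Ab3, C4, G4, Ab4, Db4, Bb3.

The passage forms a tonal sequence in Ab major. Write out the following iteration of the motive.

G3 Bb3 F4 G4 C4 Ab3

The 6-note cells begin on C4, Bb3, Ab3 — each down a 2nd from the last.
So cell 4 is G3 Bb3 F4 G4 C4 Ab3.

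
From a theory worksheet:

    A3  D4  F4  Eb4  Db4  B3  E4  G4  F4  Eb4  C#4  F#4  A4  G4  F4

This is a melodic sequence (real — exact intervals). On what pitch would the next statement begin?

D#4

Unit = 5 notes; the statements start on A3, B3, C#4, moving up a 2nd each time.
The next head, up a 2nd from C#4, is D#4.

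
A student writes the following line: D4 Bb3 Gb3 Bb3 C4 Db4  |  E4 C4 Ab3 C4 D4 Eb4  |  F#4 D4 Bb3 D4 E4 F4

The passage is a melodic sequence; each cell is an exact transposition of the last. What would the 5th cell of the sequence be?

With a 6-note motive the entries are D4, E4, F#4, each up a 2nd from the previous.
Continuing the starts: G#4 → A#4.
So cell 5 is A#4 F#4 D4 F#4 G#4 A4.

A#4 F#4 D4 F#4 G#4 A4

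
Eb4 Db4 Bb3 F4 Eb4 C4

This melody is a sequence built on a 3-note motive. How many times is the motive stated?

6 notes in groups of 3 gives 6/3 = 2 statements.
Starts: Eb4, F4 — each up a 2nd.

2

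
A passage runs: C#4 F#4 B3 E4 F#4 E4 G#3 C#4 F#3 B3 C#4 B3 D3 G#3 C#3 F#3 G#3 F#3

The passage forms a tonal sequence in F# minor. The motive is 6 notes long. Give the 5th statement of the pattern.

E2 A2 D2 G#2 A2 G#2

Unit = 6 notes; the statements start on C#4, G#3, D3, moving down a 4th each time.
Carrying on: A2 → E2.
So cell 5 is E2 A2 D2 G#2 A2 G#2.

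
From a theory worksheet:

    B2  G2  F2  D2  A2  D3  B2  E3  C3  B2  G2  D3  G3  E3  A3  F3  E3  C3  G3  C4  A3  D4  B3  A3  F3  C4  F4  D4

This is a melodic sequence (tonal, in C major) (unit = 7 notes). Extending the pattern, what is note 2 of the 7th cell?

D5

Grouping in 7s, the 2nd note of each cell is G2, C3, F3, B3.
Carrying that up a 4th forward: E4 → A4 → D5.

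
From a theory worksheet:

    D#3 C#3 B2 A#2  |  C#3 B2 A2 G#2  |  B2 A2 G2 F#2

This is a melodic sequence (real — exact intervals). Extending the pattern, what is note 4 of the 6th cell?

C2

Grouping in 4s, the 4th note of each cell is A#2, G#2, F#2.
Carrying that down a 2nd forward: E2 → D2 → C2.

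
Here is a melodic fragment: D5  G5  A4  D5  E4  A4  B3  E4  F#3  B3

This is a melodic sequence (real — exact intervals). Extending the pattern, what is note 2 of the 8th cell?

G#2

The unit is 2 notes. Position-2 pitches of the 5 shown cells: G5, D5, A4, E4, B3.
Extending down a 4th: F#3 → C#3 → G#2.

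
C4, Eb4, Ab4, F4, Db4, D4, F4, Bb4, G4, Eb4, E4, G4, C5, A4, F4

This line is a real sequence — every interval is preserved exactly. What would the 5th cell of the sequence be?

G#4 B4 E5 C#5 A4

Taking 5-note groups, the heads are C4, D4, E4: the pattern moves up a 2nd.
Continuing the starts: F#4 → G#4.
Statement 5 starts on G#4 and keeps the same exact contour: G#4 B4 E5 C#5 A4.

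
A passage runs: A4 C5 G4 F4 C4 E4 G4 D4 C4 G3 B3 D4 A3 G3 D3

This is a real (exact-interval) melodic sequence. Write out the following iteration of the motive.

F#3 A3 E3 D3 A2

The 5-note cells begin on A4, E4, B3 — each down a 4th from the last.
From F#3 the exact shape gives F#3 A3 E3 D3 A2.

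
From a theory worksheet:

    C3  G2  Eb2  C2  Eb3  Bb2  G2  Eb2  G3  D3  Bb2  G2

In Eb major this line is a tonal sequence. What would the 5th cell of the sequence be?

D4 Ab3 F3 D3

Unit = 4 notes; the statements start on C3, Eb3, G3, moving up a 3rd each time.
Continuing the starts: Bb3 → D4.
So cell 5 is D4 Ab3 F3 D3.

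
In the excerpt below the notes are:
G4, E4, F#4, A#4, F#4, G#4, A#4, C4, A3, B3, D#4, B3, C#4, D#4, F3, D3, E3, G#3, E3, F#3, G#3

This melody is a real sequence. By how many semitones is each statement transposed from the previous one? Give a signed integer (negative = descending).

-7

Unit = 7 notes; the statements start on G4, C4, F3, moving down a 5th each time.
G4 to C4 spans -7 semitones.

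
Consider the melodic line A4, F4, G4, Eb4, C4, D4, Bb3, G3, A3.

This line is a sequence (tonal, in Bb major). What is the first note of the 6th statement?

With a 3-note motive the entries are A4, Eb4, Bb3, each down a 4th from the previous.
Extending the heads down a 4th: F3 → C3 → G2.

G2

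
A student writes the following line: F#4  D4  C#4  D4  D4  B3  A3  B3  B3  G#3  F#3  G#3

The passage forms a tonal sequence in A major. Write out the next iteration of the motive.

G#3 E3 D3 E3

With a 4-note motive the entries are F#4, D4, B3, each down a 3rd from the previous.
From G#3 the diatonic shape gives G#3 E3 D3 E3.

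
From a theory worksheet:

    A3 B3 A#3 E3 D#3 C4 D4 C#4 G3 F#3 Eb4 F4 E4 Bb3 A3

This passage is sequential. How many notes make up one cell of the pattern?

5

There are 15 notes; a 5-note unit gives 3 cells:
A3 B3 A#3 E3 D#3 | C4 D4 C#4 G3 F#3 | Eb4 F4 E4 Bb3 A3
That's a consistent up a 3rd shift per cell, and no other grouping gives one.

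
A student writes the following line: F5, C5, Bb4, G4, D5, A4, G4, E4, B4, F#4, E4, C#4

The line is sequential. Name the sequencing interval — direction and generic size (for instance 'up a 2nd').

Taking 4-note groups, the heads are F5, D5, B4: the pattern moves down a 3rd.
From F5 to D5: down a 3rd.

down a 3rd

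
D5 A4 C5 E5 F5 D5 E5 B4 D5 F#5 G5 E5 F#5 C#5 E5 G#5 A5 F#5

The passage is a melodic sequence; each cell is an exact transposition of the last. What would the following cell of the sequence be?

With a 6-note motive the entries are D5, E5, F#5, each up a 2nd from the previous.
Statement 4 starts on G#5 and keeps the same exact contour: G#5 D#5 F#5 A#5 B5 G#5.

G#5 D#5 F#5 A#5 B5 G#5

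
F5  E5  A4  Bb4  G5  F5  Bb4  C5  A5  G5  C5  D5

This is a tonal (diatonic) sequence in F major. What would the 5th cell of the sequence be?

Taking 4-note groups, the heads are F5, G5, A5: the pattern moves up a 2nd.
Carrying on: Bb5 → C6.
So cell 5 is C6 Bb5 E5 F5.

C6 Bb5 E5 F5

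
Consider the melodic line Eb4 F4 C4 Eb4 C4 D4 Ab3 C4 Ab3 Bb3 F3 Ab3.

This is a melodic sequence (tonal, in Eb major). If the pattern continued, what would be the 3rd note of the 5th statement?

Grouping in 4s, the 3rd note of each cell is C4, Ab3, F3.
Each moves down a 3rd. Continuing: D3 → Bb2.

Bb2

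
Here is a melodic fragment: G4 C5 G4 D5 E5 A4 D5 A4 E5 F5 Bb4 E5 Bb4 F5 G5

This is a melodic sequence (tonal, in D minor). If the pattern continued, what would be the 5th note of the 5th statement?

Grouping in 5s, the 5th note of each cell is E5, F5, G5.
Each moves up a 2nd. Continuing: A5 → Bb5.

Bb5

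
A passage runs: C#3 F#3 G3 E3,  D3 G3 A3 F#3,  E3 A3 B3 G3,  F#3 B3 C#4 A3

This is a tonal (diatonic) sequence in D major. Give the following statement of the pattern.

Unit = 4 notes; the statements start on C#3, D3, E3, F#3, moving up a 2nd each time.
From G3 the diatonic shape gives G3 C#4 D4 B3.

G3 C#4 D4 B3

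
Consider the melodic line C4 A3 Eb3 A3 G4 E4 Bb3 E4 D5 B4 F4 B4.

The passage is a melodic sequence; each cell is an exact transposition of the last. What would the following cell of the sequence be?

A5 F#5 C5 F#5

Taking 4-note groups, the heads are C4, G4, D5: the pattern moves up a 5th.
From A5 the exact shape gives A5 F#5 C5 F#5.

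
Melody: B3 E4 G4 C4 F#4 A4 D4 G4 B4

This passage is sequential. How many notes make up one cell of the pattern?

3

There are 9 notes; a 3-note unit gives 3 cells:
B3 E4 G4 | C4 F#4 A4 | D4 G4 B4
Every group is a transposition up a 2nd of the one before; no shorter unit works.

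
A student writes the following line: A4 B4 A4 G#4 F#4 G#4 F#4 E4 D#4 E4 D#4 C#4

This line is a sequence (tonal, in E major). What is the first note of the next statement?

B3

Unit = 4 notes; the statements start on A4, F#4, D#4, moving down a 3rd each time.
One more step down a 3rd gives B3.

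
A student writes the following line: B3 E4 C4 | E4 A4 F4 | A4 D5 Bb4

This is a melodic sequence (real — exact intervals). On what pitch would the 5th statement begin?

G5

Taking 3-note groups, the heads are B3, E4, A4: the pattern moves up a 4th.
Continuing: D5 → G5. Statement 5 starts on G5.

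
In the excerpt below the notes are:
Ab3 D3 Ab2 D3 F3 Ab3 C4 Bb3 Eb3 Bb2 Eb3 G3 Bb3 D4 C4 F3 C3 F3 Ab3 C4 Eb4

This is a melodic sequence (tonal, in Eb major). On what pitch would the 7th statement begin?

G4

Taking 7-note groups, the heads are Ab3, Bb3, C4: the pattern moves up a 2nd.
Extending the heads up a 2nd: D4 → Eb4 → F4 → G4.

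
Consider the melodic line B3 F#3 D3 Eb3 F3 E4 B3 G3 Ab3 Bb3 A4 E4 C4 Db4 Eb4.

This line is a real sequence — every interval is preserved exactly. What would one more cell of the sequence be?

Taking 5-note groups, the heads are B3, E4, A4: the pattern moves up a 4th.
Statement 4 starts on D5 and keeps the same exact contour: D5 A4 F4 Gb4 Ab4.

D5 A4 F4 Gb4 Ab4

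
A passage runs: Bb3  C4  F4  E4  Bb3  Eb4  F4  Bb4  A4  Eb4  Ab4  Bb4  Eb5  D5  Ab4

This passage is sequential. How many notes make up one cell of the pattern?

Try groups of 5 (3 cells in 15 notes):
Bb3 C4 F4 E4 Bb3 | Eb4 F4 Bb4 A4 Eb4 | Ab4 Bb4 Eb5 D5 Ab4
Each cell is the previous one up a 4th — so the unit is 5 notes.

5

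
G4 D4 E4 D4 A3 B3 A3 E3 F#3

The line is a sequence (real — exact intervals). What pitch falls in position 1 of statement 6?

With 3-note cells, note 1 of each statement runs G4, D4, A3.
Carrying that down a 4th forward: E3 → B2 → F#2.

F#2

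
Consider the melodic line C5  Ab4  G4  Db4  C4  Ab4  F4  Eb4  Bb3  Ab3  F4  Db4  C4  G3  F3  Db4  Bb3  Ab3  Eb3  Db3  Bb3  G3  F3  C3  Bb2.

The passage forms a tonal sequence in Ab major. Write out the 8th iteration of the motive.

The 5-note cells begin on C5, Ab4, F4, Db4, Bb3 — each down a 3rd from the last.
Extending down a 3rd: G3 → Eb3 → C3.
From C3 the diatonic shape gives C3 Ab2 G2 Db2 C2.

C3 Ab2 G2 Db2 C2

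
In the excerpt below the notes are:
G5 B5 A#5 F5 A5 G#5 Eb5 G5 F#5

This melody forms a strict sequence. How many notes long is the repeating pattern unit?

9 notes total. Splitting into 3 groups of 3:
G5 B5 A#5 | F5 A5 G#5 | Eb5 G5 F#5
That's a consistent down a 2nd shift per cell, and no other grouping gives one.

3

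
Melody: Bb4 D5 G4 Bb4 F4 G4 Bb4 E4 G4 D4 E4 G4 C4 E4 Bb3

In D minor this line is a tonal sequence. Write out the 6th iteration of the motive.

Taking 5-note groups, the heads are Bb4, G4, E4: the pattern moves down a 3rd.
Continuing the starts: C4 → A3 → F3.
Statement 6 starts on F3 and keeps the same diatonic contour: F3 A3 D3 F3 C3.

F3 A3 D3 F3 C3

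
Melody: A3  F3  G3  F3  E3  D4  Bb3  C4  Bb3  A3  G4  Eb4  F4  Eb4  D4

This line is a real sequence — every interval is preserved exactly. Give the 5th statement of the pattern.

F5 Db5 Eb5 Db5 C5

The 5-note cells begin on A3, D4, G4 — each up a 4th from the last.
Continuing the starts: C5 → F5.
From F5 the exact shape gives F5 Db5 Eb5 Db5 C5.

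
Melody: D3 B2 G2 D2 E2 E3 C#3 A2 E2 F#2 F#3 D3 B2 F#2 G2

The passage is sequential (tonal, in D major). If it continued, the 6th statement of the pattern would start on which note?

B3

Taking 5-note groups, the heads are D3, E3, F#3: the pattern moves up a 2nd.
Extending the heads up a 2nd: G3 → A3 → B3.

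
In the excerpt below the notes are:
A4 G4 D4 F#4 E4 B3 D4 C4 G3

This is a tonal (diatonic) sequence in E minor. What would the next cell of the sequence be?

B3 A3 E3

Taking 3-note groups, the heads are A4, F#4, D4: the pattern moves down a 3rd.
Statement 4 starts on B3 and keeps the same diatonic contour: B3 A3 E3.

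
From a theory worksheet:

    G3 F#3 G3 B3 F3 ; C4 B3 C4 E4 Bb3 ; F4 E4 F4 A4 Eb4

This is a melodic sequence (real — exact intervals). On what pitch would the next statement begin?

Taking 5-note groups, the heads are G3, C4, F4: the pattern moves up a 4th.
One more step up a 4th gives Bb4.

Bb4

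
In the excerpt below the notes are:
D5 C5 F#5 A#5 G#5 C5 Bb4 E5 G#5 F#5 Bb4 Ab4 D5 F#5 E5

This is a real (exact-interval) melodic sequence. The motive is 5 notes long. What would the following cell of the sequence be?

Ab4 Gb4 C5 E5 D5

Taking 5-note groups, the heads are D5, C5, Bb4: the pattern moves down a 2nd.
Statement 4 starts on Ab4 and keeps the same exact contour: Ab4 Gb4 C5 E5 D5.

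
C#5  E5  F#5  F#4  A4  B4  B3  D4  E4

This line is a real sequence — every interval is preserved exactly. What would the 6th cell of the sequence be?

With a 3-note motive the entries are C#5, F#4, B3, each down a 5th from the previous.
Carrying on: E3 → A2 → D2.
So cell 6 is D2 F2 G2.

D2 F2 G2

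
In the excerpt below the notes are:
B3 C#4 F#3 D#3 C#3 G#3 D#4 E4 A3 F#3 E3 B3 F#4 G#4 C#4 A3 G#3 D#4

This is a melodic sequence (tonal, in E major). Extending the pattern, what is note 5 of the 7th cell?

A4

With 6-note cells, note 5 of each statement runs C#3, E3, G#3.
Each moves up a 3rd. Continuing: B3 → D#4 → F#4 → A4.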